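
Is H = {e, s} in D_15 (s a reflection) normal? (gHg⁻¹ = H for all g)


H = {e, s} in D_15 (s a reflection)
r·s·r⁻¹ = sr⁻² ≠ s for n ≥ 3, so {e, s} is not closed under conjugation

No, not a normal subgroup


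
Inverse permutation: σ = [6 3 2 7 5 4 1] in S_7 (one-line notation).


To find σ⁻¹, swap domain and range:
σ(1) = 6 → σ⁻¹(6) = 1
σ(2) = 3 → σ⁻¹(3) = 2
σ(3) = 2 → σ⁻¹(2) = 3
σ(4) = 7 → σ⁻¹(7) = 4
σ(5) = 5 → σ⁻¹(5) = 5
σ(6) = 4 → σ⁻¹(4) = 6
σ(7) = 1 → σ⁻¹(1) = 7

σ⁻¹ = [7 3 2 6 5 1 4]


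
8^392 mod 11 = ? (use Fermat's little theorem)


Fermat's little theorem: if p is prime and gcd(a,p)=1, then a^(p-1) ≡ 1 (mod p)
p = 11 is prime, gcd(8,11) = 1
Reduce exponent: 392 mod 10 = 2
So 8^392 ≡ 8^2 (mod 11)
8^2 mod 11 = 9

8^392 ≡ 9 (mod 11)


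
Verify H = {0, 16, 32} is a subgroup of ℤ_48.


Subgroup test for H = {0, 16, 32} in (ℤ_48, +):
(1) 0 ∈ H? Yes
(2) Closure: for all a,b ∈ H, (a+b) mod 48 ∈ H? Yes
(3) Inverses: for all a ∈ H, -a mod 48 ∈ H? Yes

Yes, H is a subgroup of ℤ_48


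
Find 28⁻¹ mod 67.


Use the extended Euclidean algorithm to write 1 = 28·s + 67·t; then s mod 67 is the inverse.
Euclidean algorithm:
  28 = 0·67 + 28
  67 = 2·28 + 11
  28 = 2·11 + 6
  11 = 1·6 + 5
  6 = 1·5 + 1
  5 = 5·1 + 0
gcd(28,67) = 1
Back-substitution gives: 28·(12) + 67·(-5) = 1
So 28⁻¹ ≡ 12 ≡ 12 (mod 67)
Check: 28 × 12 = 336 ≡ 1 (mod 67) ✓

28⁻¹ ≡ 12 (mod 67)


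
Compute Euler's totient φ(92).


Factor n: 92 = 2^2 × 23
φ(n) = n · ∏(1 - 1/p) over distinct primes p | n
φ(92) = 92 · (1 - 1/2) · (1 - 1/23) = 44

φ(92) = 44


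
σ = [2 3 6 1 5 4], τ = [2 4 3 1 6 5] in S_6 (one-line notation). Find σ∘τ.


σ∘τ: apply τ first, then σ
1 →τ 2 →σ 3
2 →τ 4 →σ 1
3 →τ 3 →σ 6
4 →τ 1 →σ 2
5 →τ 6 →σ 4
6 →τ 5 →σ 5

σ∘τ = [3 1 6 2 4 5]


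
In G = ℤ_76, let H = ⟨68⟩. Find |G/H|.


|⟨68⟩| = n / gcd(68, 76) = 76 / 4 = 19
H is normal (ℤ_76 is abelian).
|G/H| = |G| / |H| = 76 / 19 = 4

|G/H| = 4


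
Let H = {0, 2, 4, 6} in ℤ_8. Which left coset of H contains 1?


1 + H = {1 + h (mod 8) : h ∈ H}
1+0=1, 1+2=3, 1+4=5, 1+6=7

1 + H = {1, 3, 5, 7}


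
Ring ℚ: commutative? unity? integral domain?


ℚ is a field: commutative, has unity, every nonzero element is a unit (hence an integral domain)
Commutative: Yes
Integral domain: Yes
Has unity: Yes

ℚ: Commutative=Yes, Unity=Yes


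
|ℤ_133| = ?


ℤ_n has n elements.

|ℤ_133| = 133


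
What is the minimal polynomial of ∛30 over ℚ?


∛30 satisfies x³ - 30 = 0, irreducible over ℚ (no rational root; 30 is not a perfect cube)

Minimal polynomial: x³ - 30


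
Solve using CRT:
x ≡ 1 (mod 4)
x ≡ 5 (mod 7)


m₁ = 4, m₂ = 7, gcd = 1, so CRT applies. M = m₁·m₂ = 28
Let M₁ = M/m₁ = 7, M₂ = M/m₂ = 4
Find y₁ ≡ M₁⁻¹ (mod m₁): 7⁻¹ ≡ 3 (mod 4)
Find y₂ ≡ M₂⁻¹ (mod m₂): 4⁻¹ ≡ 2 (mod 7)
x = a₁·M₁·y₁ + a₂·M₂·y₂ = 1·7·3 + 5·4·2 = 61
Reduce mod 28: x ≡ 5
Check: 5 mod 4 = 1 ✓, 5 mod 7 = 5 ✓

x ≡ 5 (mod 28)


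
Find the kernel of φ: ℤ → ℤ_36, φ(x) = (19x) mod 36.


Kernel = preimage of identity
ker(φ) = {x ∈ ℤ : 19x ≡ 0 (mod 36)}. gcd(19,36) = 1, so 19x ≡ 0 (mod 36) ⟺ x ≡ 0 (mod 36/1 = 36). Hence ker(φ) = 36ℤ

ker(φ) = 36ℤ


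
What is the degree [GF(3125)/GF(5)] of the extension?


GF(3125) = GF(5^5), so the extension degree is 5

[GF(3125)/GF(5)] = 5


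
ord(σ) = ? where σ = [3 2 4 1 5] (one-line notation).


Cycle decomposition: (1 3 4)
Cycle lengths: 3
Order = lcm(3) = 3

ord(σ) = 3


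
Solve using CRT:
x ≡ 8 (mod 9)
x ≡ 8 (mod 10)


m₁ = 9, m₂ = 10, gcd = 1, so CRT applies. M = m₁·m₂ = 90
Let M₁ = M/m₁ = 10, M₂ = M/m₂ = 9
Find y₁ ≡ M₁⁻¹ (mod m₁): 10⁻¹ ≡ 1 (mod 9)
Find y₂ ≡ M₂⁻¹ (mod m₂): 9⁻¹ ≡ 9 (mod 10)
x = a₁·M₁·y₁ + a₂·M₂·y₂ = 8·10·1 + 8·9·9 = 728
Reduce mod 90: x ≡ 8
Check: 8 mod 9 = 8 ✓, 8 mod 10 = 8 ✓

x ≡ 8 (mod 90)


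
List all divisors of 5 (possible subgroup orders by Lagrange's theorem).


Lagrange's theorem: |H| divides |G|
|G| = 5
Divisors of 5: 1, 5

Possible subgroup orders: {1, 5}


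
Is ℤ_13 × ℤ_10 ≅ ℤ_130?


Comparing ℤ_13 × ℤ_10 and ℤ_130:
gcd(13,10) = 1, so ℤ_13 × ℤ_10 ≅ ℤ_130 (CRT)

Yes, ℤ_13 × ℤ_10 ≅ ℤ_130


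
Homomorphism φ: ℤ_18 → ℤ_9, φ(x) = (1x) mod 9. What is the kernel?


Kernel = preimage of identity
ker(φ) = {x ∈ ℤ_18 : 1x ≡ 0 (mod 9)}. Since 9 | 18, φ is well-defined. The kernel is the cyclic subgroup ⟨9⟩ of ℤ_18 (order 2), i.e. {0, 9}

ker(φ) = {0, 9}


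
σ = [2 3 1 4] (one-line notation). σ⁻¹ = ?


To find σ⁻¹, swap domain and range:
σ(1) = 2 → σ⁻¹(2) = 1
σ(2) = 3 → σ⁻¹(3) = 2
σ(3) = 1 → σ⁻¹(1) = 3
σ(4) = 4 → σ⁻¹(4) = 4

σ⁻¹ = [3 1 2 4]


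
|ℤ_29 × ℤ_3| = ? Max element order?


|ℤ_29 × ℤ_3| = 29 × 3 = 87
Max element order = lcm(29,3) = 87
Cyclic? Yes (gcd=1)

|ℤ_29×ℤ_3| = 87, max element order = 87


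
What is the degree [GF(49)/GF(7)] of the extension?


GF(49) = GF(7^2), so the extension degree is 2

[GF(49)/GF(7)] = 2


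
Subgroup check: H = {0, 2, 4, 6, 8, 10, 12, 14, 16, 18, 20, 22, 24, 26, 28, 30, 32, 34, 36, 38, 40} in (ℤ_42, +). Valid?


Subgroup test for H = {0, 2, 4, 6, 8, 10, 12, 14, 16, 18, 20, 22, 24, 26, 28, 30, 32, 34, 36, 38, 40} in (ℤ_42, +):
(1) 0 ∈ H? Yes
(2) Closure: for all a,b ∈ H, (a+b) mod 42 ∈ H? Yes
(3) Inverses: for all a ∈ H, -a mod 42 ∈ H? Yes

Yes, H is a subgroup of ℤ_42


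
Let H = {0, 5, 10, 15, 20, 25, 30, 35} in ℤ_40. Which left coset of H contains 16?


16 + H = {16 + h (mod 40) : h ∈ H}
16+0=16, 16+5=21, 16+10=26, 16+15=31, 16+20=36, 16+25=1, 16+30=6, 16+35=11
16 + H = {1, 6, 11, 16, 21, 26, 31, 36} = 1 + H

16 + H = {1, 6, 11, 16, 21, 26, 31, 36}


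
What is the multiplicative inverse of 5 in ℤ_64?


Use the extended Euclidean algorithm to write 1 = 5·s + 64·t; then s mod 64 is the inverse.
Euclidean algorithm:
  5 = 0·64 + 5
  64 = 12·5 + 4
  5 = 1·4 + 1
  4 = 4·1 + 0
gcd(5,64) = 1
Back-substitution gives: 5·(13) + 64·(-1) = 1
So 5⁻¹ ≡ 13 ≡ 13 (mod 64)
Check: 5 × 13 = 65 ≡ 1 (mod 64) ✓

5⁻¹ ≡ 13 (mod 64)


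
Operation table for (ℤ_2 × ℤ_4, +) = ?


Elements: {(0,0), (0,1), (0,2), (0,3), (1,0), (1,1), (1,2), (1,3)}
Operation: componentwise addition mod (2, 4)
Entry (a, b) = ((a₁+b₁) mod 2, (a₂+b₂) mod 4)

Cayley table:
      | (0,0) | (0,1) | (0,2) | (0,3) | (1,0) | (1,1) | (1,2) | (1,3)
(0,0) | (0,0) | (0,1) | (0,2) | (0,3) | (1,0) | (1,1) | (1,2) | (1,3)
(0,1) | (0,1) | (0,2) | (0,3) | (0,0) | (1,1) | (1,2) | (1,3) | (1,0)
(0,2) | (0,2) | (0,3) | (0,0) | (0,1) | (1,2) | (1,3) | (1,0) | (1,1)
(0,3) | (0,3) | (0,0) | (0,1) | (0,2) | (1,3) | (1,0) | (1,1) | (1,2)
(1,0) | (1,0) | (1,1) | (1,2) | (1,3) | (0,0) | (0,1) | (0,2) | (0,3)
(1,1) | (1,1) | (1,2) | (1,3) | (1,0) | (0,1) | (0,2) | (0,3) | (0,0)
(1,2) | (1,2) | (1,3) | (1,0) | (1,1) | (0,2) | (0,3) | (0,0) | (0,1)
(1,3) | (1,3) | (1,0) | (1,1) | (1,2) | (0,3) | (0,0) | (0,1) | (0,2)


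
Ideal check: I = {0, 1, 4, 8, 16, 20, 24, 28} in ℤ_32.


Check ideal conditions for I = {0, 1, 4, 8, 16, 20, 24, 28} in ℤ_32:
(1) I is an additive subgroup? No
(2) For r ∈ ℤ_32 and a ∈ I: r·a ∈ I? No  [counterexample: r=2, a=1, r·a mod 32 = 2 ∉ I]

No, I is not an ideal of ℤ_32


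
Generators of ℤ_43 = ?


g generates ℤ_n iff gcd(g,n) = 1
Prime factors of 43: 43
Generators are g ∈ {1,...,42} not divisible by any of these primes.
Generators: {1, 2, 3, 4, 5, 6, 7, 8, 9, 10, 11, 12, 13, 14, 15, 16, 17, 18, 19, 20, 21, 22, 23, 24, 25, 26, 27, 28, 29, 30, 31, 32, 33, 34, 35, 36, 37, 38, 39, 40, 41, 42}
Number of generators = φ(43) = 42

Generators of ℤ_43 = {1, 2, 3, 4, 5, 6, 7, 8, 9, 10, 11, 12, 13, 14, 15, 16, 17, 18, 19, 20, 21, 22, 23, 24, 25, 26, 27, 28, 29, 30, 31, 32, 33, 34, 35, 36, 37, 38, 39, 40, 41, 42}


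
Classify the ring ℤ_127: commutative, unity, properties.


ℤ_127 is a commutative ring with unity 1; 127 is prime, so ℤ_127 is a field (hence an integral domain)
Commutative: Yes
Integral domain: Yes
Has unity: Yes

ℤ_127: Commutative=Yes, Unity=Yes


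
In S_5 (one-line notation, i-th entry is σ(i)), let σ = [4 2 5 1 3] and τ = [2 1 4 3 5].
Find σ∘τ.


σ∘τ: apply τ first, then σ
1 →τ 2 →σ 2
2 →τ 1 →σ 4
3 →τ 4 →σ 1
4 →τ 3 →σ 5
5 →τ 5 →σ 3

σ∘τ = [2 4 1 5 3]


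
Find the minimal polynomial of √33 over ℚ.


√33 satisfies x² - 33 = 0, irreducible over ℚ since 33 is squarefree

Minimal polynomial: x² - 33


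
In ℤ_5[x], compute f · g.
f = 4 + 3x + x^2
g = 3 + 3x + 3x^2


Expand and collect like terms; reduce coefficients mod 5:
x^0: 4·3 = 12 ≡ 2 (mod 5)
x^1: 4·3 + 3·3 = 21 ≡ 1 (mod 5)
x^2: 4·3 + 3·3 + 1·3 = 24 ≡ 4 (mod 5)
x^3: 3·3 + 1·3 = 12 ≡ 2 (mod 5)
x^4: 1·3 = 3 ≡ 3 (mod 5)
Result: 2 + x + 4x^2 + 2x^3 + 3x^4

f · g = 2 + x + 4x^2 + 2x^3 + 3x^4


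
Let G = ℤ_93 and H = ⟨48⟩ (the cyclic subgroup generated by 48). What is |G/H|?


|⟨48⟩| = n / gcd(48, 93) = 93 / 3 = 31
H is normal (ℤ_93 is abelian).
|G/H| = |G| / |H| = 93 / 31 = 3

|G/H| = 3


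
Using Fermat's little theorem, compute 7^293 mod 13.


Fermat's little theorem: if p is prime and gcd(a,p)=1, then a^(p-1) ≡ 1 (mod p)
p = 13 is prime, gcd(7,13) = 1
Reduce exponent: 293 mod 12 = 5
So 7^293 ≡ 7^5 (mod 13)
7^5 mod 13 = 11

7^293 ≡ 11 (mod 13)


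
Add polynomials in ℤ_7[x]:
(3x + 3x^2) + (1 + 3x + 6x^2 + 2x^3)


Add coefficients mod 7:
x^0: 0 + 1 = 1 (mod 7)
x^1: 3 + 3 = 6 (mod 7)
x^2: 3 + 6 = 2 (mod 7)
x^3: 0 + 2 = 2 (mod 7)
Result: 1 + 6x + 2x^2 + 2x^3

f + g = 1 + 6x + 2x^2 + 2x^3


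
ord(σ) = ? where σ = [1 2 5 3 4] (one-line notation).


Cycle decomposition: (3 5 4)
Cycle lengths: 3
Order = lcm(3) = 3

ord(σ) = 3


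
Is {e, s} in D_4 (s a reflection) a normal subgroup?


H = {e, s} in D_4 (s a reflection)
r·s·r⁻¹ = sr⁻² ≠ s for n ≥ 3, so {e, s} is not closed under conjugation

No, not a normal subgroup


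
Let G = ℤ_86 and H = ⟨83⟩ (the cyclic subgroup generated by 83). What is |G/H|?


|⟨83⟩| = n / gcd(83, 86) = 86 / 1 = 86
H is normal (ℤ_86 is abelian).
|G/H| = |G| / |H| = 86 / 86 = 1

|G/H| = 1


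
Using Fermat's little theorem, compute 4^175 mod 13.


Fermat's little theorem: if p is prime and gcd(a,p)=1, then a^(p-1) ≡ 1 (mod p)
p = 13 is prime, gcd(4,13) = 1
Reduce exponent: 175 mod 12 = 7
So 4^175 ≡ 4^7 (mod 13)
4^7 mod 13 = 4

4^175 ≡ 4 (mod 13)


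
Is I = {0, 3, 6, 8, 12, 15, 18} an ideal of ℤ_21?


Check ideal conditions for I = {0, 3, 6, 8, 12, 15, 18} in ℤ_21:
(1) I is an additive subgroup? No
(2) For r ∈ ℤ_21 and a ∈ I: r·a ∈ I? No  [counterexample: r=2, a=8, r·a mod 21 = 16 ∉ I]

No, I is not an ideal of ℤ_21


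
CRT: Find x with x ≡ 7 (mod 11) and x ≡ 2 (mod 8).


m₁ = 11, m₂ = 8, gcd = 1, so CRT applies. M = m₁·m₂ = 88
Let M₁ = M/m₁ = 8, M₂ = M/m₂ = 11
Find y₁ ≡ M₁⁻¹ (mod m₁): 8⁻¹ ≡ 7 (mod 11)
Find y₂ ≡ M₂⁻¹ (mod m₂): 11⁻¹ ≡ 3 (mod 8)
x = a₁·M₁·y₁ + a₂·M₂·y₂ = 7·8·7 + 2·11·3 = 458
Reduce mod 88: x ≡ 18
Check: 18 mod 11 = 7 ✓, 18 mod 8 = 2 ✓

x ≡ 18 (mod 88)


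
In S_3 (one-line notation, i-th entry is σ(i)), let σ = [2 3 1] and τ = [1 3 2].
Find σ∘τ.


σ∘τ: apply τ first, then σ
1 →τ 1 →σ 2
2 →τ 3 →σ 1
3 →τ 2 →σ 3

σ∘τ = [2 1 3]


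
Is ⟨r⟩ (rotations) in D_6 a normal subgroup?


H = ⟨r⟩ (rotations) in D_6
The rotation subgroup ⟨r⟩ has index 2 in D_6, so it is normal

Yes, normal subgroup


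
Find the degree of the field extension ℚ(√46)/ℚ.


√46 has minimal polynomial x² - 46 (irreducible over ℚ since 46 is squarefree)

[ℚ(√46)/ℚ] = 2


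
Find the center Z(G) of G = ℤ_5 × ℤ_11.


Z(G) = {g ∈ G | gx = xg for all x ∈ G}
Direct product of abelian groups is abelian, so Z(G) = G

Z(ℤ_5 × ℤ_11) = ℤ_5 × ℤ_11


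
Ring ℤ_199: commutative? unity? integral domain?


ℤ_199 is a commutative ring with unity 1; 199 is prime, so ℤ_199 is a field (hence an integral domain)
Commutative: Yes
Integral domain: Yes
Has unity: Yes

ℤ_199: Commutative=Yes, Unity=Yes


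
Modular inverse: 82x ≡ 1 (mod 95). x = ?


Use the extended Euclidean algorithm to write 1 = 82·s + 95·t; then s mod 95 is the inverse.
Euclidean algorithm:
  82 = 0·95 + 82
  95 = 1·82 + 13
  82 = 6·13 + 4
  13 = 3·4 + 1
  4 = 4·1 + 0
gcd(82,95) = 1
Back-substitution gives: 82·(-22) + 95·(19) = 1
So 82⁻¹ ≡ -22 ≡ 73 (mod 95)
Check: 82 × 73 = 5986 ≡ 1 (mod 95) ✓

82⁻¹ ≡ 73 (mod 95)


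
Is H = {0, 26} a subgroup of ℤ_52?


Subgroup test for H = {0, 26} in (ℤ_52, +):
(1) 0 ∈ H? Yes
(2) Closure: for all a,b ∈ H, (a+b) mod 52 ∈ H? Yes
(3) Inverses: for all a ∈ H, -a mod 52 ∈ H? Yes

Yes, H is a subgroup of ℤ_52


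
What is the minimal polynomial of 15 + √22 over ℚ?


Let α = 15 + √22. Then α - 15 = √22, so (α - 15)² = 22, giving α² - 30α + 203 = 0. Degree 2 and α ∉ ℚ, so this is the minimal polynomial.

Minimal polynomial: x² - 30x + 203


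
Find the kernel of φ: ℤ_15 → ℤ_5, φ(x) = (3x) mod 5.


Kernel = preimage of identity
ker(φ) = {x ∈ ℤ_15 : 3x ≡ 0 (mod 5)}. Since 5 | 15, φ is well-defined. The kernel is the cyclic subgroup ⟨5⟩ of ℤ_15 (order 3), i.e. {0, 5, 10}

ker(φ) = {0, 5, 10}


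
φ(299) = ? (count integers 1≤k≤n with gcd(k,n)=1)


Factor n: 299 = 13 × 23
φ(n) = n · ∏(1 - 1/p) over distinct primes p | n
φ(299) = 299 · (1 - 1/13) · (1 - 1/23) = 264

φ(299) = 264


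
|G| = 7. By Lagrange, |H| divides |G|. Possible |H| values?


Lagrange's theorem: |H| divides |G|
|G| = 7
Divisors of 7: 1, 7

Possible subgroup orders: {1, 7}


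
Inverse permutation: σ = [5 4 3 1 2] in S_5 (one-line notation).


To find σ⁻¹, swap domain and range:
σ(1) = 5 → σ⁻¹(5) = 1
σ(2) = 4 → σ⁻¹(4) = 2
σ(3) = 3 → σ⁻¹(3) = 3
σ(4) = 1 → σ⁻¹(1) = 4
σ(5) = 2 → σ⁻¹(2) = 5

σ⁻¹ = [4 5 3 2 1]


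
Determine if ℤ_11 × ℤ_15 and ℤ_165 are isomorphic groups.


Comparing ℤ_11 × ℤ_15 and ℤ_165:
gcd(11,15) = 1, so ℤ_11 × ℤ_15 ≅ ℤ_165 (CRT)

Yes, ℤ_11 × ℤ_15 ≅ ℤ_165


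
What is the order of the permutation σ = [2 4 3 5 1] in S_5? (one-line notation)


Cycle decomposition: (1 2 4 5)
Cycle lengths: 4
Order = lcm(4) = 4

ord(σ) = 4


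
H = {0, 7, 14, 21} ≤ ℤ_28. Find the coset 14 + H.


14 + H = {14 + h (mod 28) : h ∈ H}
14+0=14, 14+7=21, 14+14=0, 14+21=7
14 + H = {0, 7, 14, 21} = 0 + H

14 + H = {0, 7, 14, 21}


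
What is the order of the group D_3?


|D_n| = 2n (n rotations and n reflections)
|D_3| = 2×3 = 6

|D_3| = 6


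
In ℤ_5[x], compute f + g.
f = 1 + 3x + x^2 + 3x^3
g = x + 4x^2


Add coefficients mod 5:
x^0: 1 + 0 = 1 (mod 5)
x^1: 3 + 1 = 4 (mod 5)
x^2: 1 + 4 = 0 (mod 5)
x^3: 3 + 0 = 3 (mod 5)
Result: 1 + 4x + 3x^3

f + g = 1 + 4x + 3x^3


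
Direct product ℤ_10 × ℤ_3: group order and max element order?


|ℤ_10 × ℤ_3| = 10 × 3 = 30
Max element order = lcm(10,3) = 30
Cyclic? Yes (gcd=1)

|ℤ_10×ℤ_3| = 30, max element order = 30


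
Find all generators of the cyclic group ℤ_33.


g generates ℤ_n iff gcd(g,n) = 1
Prime factors of 33: 3, 11
Generators are g ∈ {1,...,32} not divisible by any of these primes.
Generators: {1, 2, 4, 5, 7, 8, 10, 13, 14, 16, 17, 19, 20, 23, 25, 26, 28, 29, 31, 32}
Number of generators = φ(33) = 20

Generators of ℤ_33 = {1, 2, 4, 5, 7, 8, 10, 13, 14, 16, 17, 19, 20, 23, 25, 26, 28, 29, 31, 32}


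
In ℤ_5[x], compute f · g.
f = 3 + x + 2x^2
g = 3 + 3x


Expand and collect like terms; reduce coefficients mod 5:
x^0: 3·3 = 9 ≡ 4 (mod 5)
x^1: 3·3 + 1·3 = 12 ≡ 2 (mod 5)
x^2: 1·3 + 2·3 = 9 ≡ 4 (mod 5)
x^3: 2·3 = 6 ≡ 1 (mod 5)
Result: 4 + 2x + 4x^2 + x^3

f · g = 4 + 2x + 4x^2 + x^3


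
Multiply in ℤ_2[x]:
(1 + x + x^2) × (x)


Expand and collect like terms; reduce coefficients mod 2:
x^0: 1·0 = 0 ≡ 0 (mod 2)
x^1: 1·1 + 1·0 = 1 ≡ 1 (mod 2)
x^2: 1·1 + 1·0 = 1 ≡ 1 (mod 2)
x^3: 1·1 = 1 ≡ 1 (mod 2)
Result: x + x^2 + x^3

f · g = x + x^2 + x^3


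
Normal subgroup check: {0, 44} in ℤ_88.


H = {0, 44} in ℤ_88
ℤ_88 is abelian; every subgroup of an abelian group is normal

Yes, normal subgroup


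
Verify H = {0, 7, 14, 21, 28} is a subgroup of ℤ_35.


Subgroup test for H = {0, 7, 14, 21, 28} in (ℤ_35, +):
(1) 0 ∈ H? Yes
(2) Closure: for all a,b ∈ H, (a+b) mod 35 ∈ H? Yes
(3) Inverses: for all a ∈ H, -a mod 35 ∈ H? Yes

Yes, H is a subgroup of ℤ_35


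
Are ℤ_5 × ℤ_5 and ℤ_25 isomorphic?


Comparing ℤ_5 × ℤ_5 and ℤ_25:
gcd(5,5) = 5 ≠ 1. Max element order in ℤ_5×ℤ_5 is lcm(5,5) = 5 < 25, so it has no element of order 25

No, ℤ_5 × ℤ_5 ≇ ℤ_25


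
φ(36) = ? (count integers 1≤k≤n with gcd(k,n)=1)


Factor n: 36 = 2^2 × 3^2
φ(n) = n · ∏(1 - 1/p) over distinct primes p | n
φ(36) = 36 · (1 - 1/2) · (1 - 1/3) = 12

φ(36) = 12


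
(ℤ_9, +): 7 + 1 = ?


Operation: addition mod 9
7 + 1 = (a + b) mod 9 with a = 7, b = 1

7 + 1 = 8


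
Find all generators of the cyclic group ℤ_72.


g generates ℤ_n iff gcd(g,n) = 1
Prime factors of 72: 2, 3
Generators are g ∈ {1,...,71} not divisible by any of these primes.
Generators: {1, 5, 7, 11, 13, 17, 19, 23, 25, 29, 31, 35, 37, 41, 43, 47, 49, 53, 55, 59, 61, 65, 67, 71}
Number of generators = φ(72) = 24

Generators of ℤ_72 = {1, 5, 7, 11, 13, 17, 19, 23, 25, 29, 31, 35, 37, 41, 43, 47, 49, 53, 55, 59, 61, 65, 67, 71}


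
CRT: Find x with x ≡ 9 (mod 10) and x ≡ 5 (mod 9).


m₁ = 10, m₂ = 9, gcd = 1, so CRT applies. M = m₁·m₂ = 90
Let M₁ = M/m₁ = 9, M₂ = M/m₂ = 10
Find y₁ ≡ M₁⁻¹ (mod m₁): 9⁻¹ ≡ 9 (mod 10)
Find y₂ ≡ M₂⁻¹ (mod m₂): 10⁻¹ ≡ 1 (mod 9)
x = a₁·M₁·y₁ + a₂·M₂·y₂ = 9·9·9 + 5·10·1 = 779
Reduce mod 90: x ≡ 59
Check: 59 mod 10 = 9 ✓, 59 mod 9 = 5 ✓

x ≡ 59 (mod 90)


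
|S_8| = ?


|S_n| = n! (number of permutations of n symbols)
|S_8| = 8! = 40320

|S_8| = 40320


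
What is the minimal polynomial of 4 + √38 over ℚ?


Let α = 4 + √38. Then α - 4 = √38, so (α - 4)² = 38, giving α² - 8α - 22 = 0. Degree 2 and α ∉ ℚ, so this is the minimal polynomial.

Minimal polynomial: x² - 8x - 22


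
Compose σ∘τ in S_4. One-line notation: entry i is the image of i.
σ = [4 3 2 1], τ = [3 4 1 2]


σ∘τ: apply τ first, then σ
1 →τ 3 →σ 2
2 →τ 4 →σ 1
3 →τ 1 →σ 4
4 →τ 2 →σ 3

σ∘τ = [2 1 4 3]


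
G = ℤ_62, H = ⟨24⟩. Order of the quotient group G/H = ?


|⟨24⟩| = n / gcd(24, 62) = 62 / 2 = 31
H is normal (ℤ_62 is abelian).
|G/H| = |G| / |H| = 62 / 31 = 2

|G/H| = 2


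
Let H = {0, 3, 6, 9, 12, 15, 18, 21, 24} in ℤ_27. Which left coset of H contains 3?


3 + H = {3 + h (mod 27) : h ∈ H}
3+0=3, 3+3=6, 3+6=9, 3+9=12, 3+12=15, 3+15=18, 3+18=21, 3+21=24, 3+24=0
3 + H = {0, 3, 6, 9, 12, 15, 18, 21, 24} = 0 + H

3 + H = {0, 3, 6, 9, 12, 15, 18, 21, 24}


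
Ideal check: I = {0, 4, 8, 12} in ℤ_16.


Check ideal conditions for I = {0, 4, 8, 12} in ℤ_16:
(1) I is an additive subgroup? Yes
(2) For r ∈ ℤ_16 and a ∈ I: r·a ∈ I? Yes

Yes, I is an ideal of ℤ_16


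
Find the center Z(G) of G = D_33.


Z(G) = {g ∈ G | gx = xg for all x ∈ G}
For odd n, Z(D_n) = {e}: no nontrivial rotation commutes with all reflections

Z(D_33) = {e}


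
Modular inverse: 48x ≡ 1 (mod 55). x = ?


Use the extended Euclidean algorithm to write 1 = 48·s + 55·t; then s mod 55 is the inverse.
Euclidean algorithm:
  48 = 0·55 + 48
  55 = 1·48 + 7
  48 = 6·7 + 6
  7 = 1·6 + 1
  6 = 6·1 + 0
gcd(48,55) = 1
Back-substitution gives: 48·(-8) + 55·(7) = 1
So 48⁻¹ ≡ -8 ≡ 47 (mod 55)
Check: 48 × 47 = 2256 ≡ 1 (mod 55) ✓

48⁻¹ ≡ 47 (mod 55)


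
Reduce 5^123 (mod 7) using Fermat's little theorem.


Fermat's little theorem: if p is prime and gcd(a,p)=1, then a^(p-1) ≡ 1 (mod p)
p = 7 is prime, gcd(5,7) = 1
Reduce exponent: 123 mod 6 = 3
So 5^123 ≡ 5^3 (mod 7)
5^3 mod 7 = 6

5^123 ≡ 6 (mod 7)


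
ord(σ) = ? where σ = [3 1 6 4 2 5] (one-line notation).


Cycle decomposition: (1 3 6 5 2)
Cycle lengths: 5
Order = lcm(5) = 5

ord(σ) = 5


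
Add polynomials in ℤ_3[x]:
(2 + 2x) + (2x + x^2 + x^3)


Add coefficients mod 3:
x^0: 2 + 0 = 2 (mod 3)
x^1: 2 + 2 = 1 (mod 3)
x^2: 0 + 1 = 1 (mod 3)
x^3: 0 + 1 = 1 (mod 3)
Result: 2 + x + x^2 + x^3

f + g = 2 + x + x^2 + x^3


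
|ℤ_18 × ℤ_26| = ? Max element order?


|ℤ_18 × ℤ_26| = 18 × 26 = 468
Max element order = lcm(18,26) = 234
Cyclic? No (gcd=2)

|ℤ_18×ℤ_26| = 468, max element order = 234


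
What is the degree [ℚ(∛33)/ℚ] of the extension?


∛33 has minimal polynomial x³ - 33 (irreducible over ℚ since 33 is not a perfect cube)

[ℚ(∛33)/ℚ] = 3


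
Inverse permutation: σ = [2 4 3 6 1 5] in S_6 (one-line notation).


To find σ⁻¹, swap domain and range:
σ(1) = 2 → σ⁻¹(2) = 1
σ(2) = 4 → σ⁻¹(4) = 2
σ(3) = 3 → σ⁻¹(3) = 3
σ(4) = 6 → σ⁻¹(6) = 4
σ(5) = 1 → σ⁻¹(1) = 5
σ(6) = 5 → σ⁻¹(5) = 6

σ⁻¹ = [5 1 3 2 6 4]


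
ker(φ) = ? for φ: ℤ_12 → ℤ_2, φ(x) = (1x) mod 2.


Kernel = preimage of identity
ker(φ) = {x ∈ ℤ_12 : 1x ≡ 0 (mod 2)}. Since 2 | 12, φ is well-defined. The kernel is the cyclic subgroup ⟨2⟩ of ℤ_12 (order 6), i.e. {0, 2, 4, 6, 8, 10}

ker(φ) = {0, 2, 4, 6, 8, 10}


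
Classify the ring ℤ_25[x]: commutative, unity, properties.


ℤ_25 has zero divisors (5·5 ≡ 0), and these lift to constant zero divisors in ℤ_25[x]; so not an integral domain
Commutative: Yes
Integral domain: No
Has unity: Yes

ℤ_25[x]: Commutative=Yes, Unity=Yes


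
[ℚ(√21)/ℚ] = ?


√21 has minimal polynomial x² - 21 (irreducible over ℚ since 21 is squarefree)

[ℚ(√21)/ℚ] = 2


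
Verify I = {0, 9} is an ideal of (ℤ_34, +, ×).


Check ideal conditions for I = {0, 9} in ℤ_34:
(1) I is an additive subgroup? No
(2) For r ∈ ℤ_34 and a ∈ I: r·a ∈ I? No  [counterexample: r=2, a=9, r·a mod 34 = 18 ∉ I]

No, I is not an ideal of ℤ_34


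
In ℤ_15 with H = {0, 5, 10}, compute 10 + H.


10 + H = {10 + h (mod 15) : h ∈ H}
10+0=10, 10+5=0, 10+10=5
10 + H = {0, 5, 10} = 0 + H

10 + H = {0, 5, 10}


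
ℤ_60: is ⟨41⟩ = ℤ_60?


g generates ℤ_n iff gcd(g, n) = 1
gcd(41, 60) = 1
Since gcd = 1, 41 is a generator.

Yes, 41 generates ℤ_60


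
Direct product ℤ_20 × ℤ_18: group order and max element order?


|ℤ_20 × ℤ_18| = 20 × 18 = 360
Max element order = lcm(20,18) = 180
Cyclic? No (gcd=2)

|ℤ_20×ℤ_18| = 360, max element order = 180


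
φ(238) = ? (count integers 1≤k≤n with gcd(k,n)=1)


Factor n: 238 = 2 × 7 × 17
φ(n) = n · ∏(1 - 1/p) over distinct primes p | n
φ(238) = 238 · (1 - 1/2) · (1 - 1/7) · (1 - 1/17) = 96

φ(238) = 96


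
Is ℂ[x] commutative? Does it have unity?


Polynomial ring over ℂ (an integral domain) is a commutative integral domain with unity 1
Commutative: Yes
Integral domain: Yes
Has unity: Yes

ℂ[x]: Commutative=Yes, Unity=Yes


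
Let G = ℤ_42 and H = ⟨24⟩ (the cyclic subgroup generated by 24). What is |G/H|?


|⟨24⟩| = n / gcd(24, 42) = 42 / 6 = 7
H is normal (ℤ_42 is abelian).
|G/H| = |G| / |H| = 42 / 7 = 6

|G/H| = 6


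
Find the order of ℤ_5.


ℤ_n has n elements.

|ℤ_5| = 5


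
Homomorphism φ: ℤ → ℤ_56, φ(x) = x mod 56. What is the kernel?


Kernel = preimage of identity
ker(φ) = {x ∈ ℤ : x ≡ 0 (mod 56)} = 56ℤ = {0, ±56, ±112, ...}

ker(φ) = 56ℤ


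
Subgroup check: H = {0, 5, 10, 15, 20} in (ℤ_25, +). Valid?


Subgroup test for H = {0, 5, 10, 15, 20} in (ℤ_25, +):
(1) 0 ∈ H? Yes
(2) Closure: for all a,b ∈ H, (a+b) mod 25 ∈ H? Yes
(3) Inverses: for all a ∈ H, -a mod 25 ∈ H? Yes

Yes, H is a subgroup of ℤ_25


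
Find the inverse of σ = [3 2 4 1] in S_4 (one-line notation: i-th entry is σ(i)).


To find σ⁻¹, swap domain and range:
σ(1) = 3 → σ⁻¹(3) = 1
σ(2) = 2 → σ⁻¹(2) = 2
σ(3) = 4 → σ⁻¹(4) = 3
σ(4) = 1 → σ⁻¹(1) = 4

σ⁻¹ = [4 2 1 3]


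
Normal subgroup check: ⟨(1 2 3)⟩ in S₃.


H = ⟨(1 2 3)⟩ in S₃
⟨(1 2 3)⟩ has order 3 and index 2 in S₃; index-2 subgroups are normal

Yes, normal subgroup


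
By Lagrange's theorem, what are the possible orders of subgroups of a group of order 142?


Lagrange's theorem: |H| divides |G|
|G| = 142
Divisors of 142: 1, 2, 71, 142

Possible subgroup orders: {1, 2, 71, 142}


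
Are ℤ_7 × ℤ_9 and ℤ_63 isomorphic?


Comparing ℤ_7 × ℤ_9 and ℤ_63:
gcd(7,9) = 1, so ℤ_7 × ℤ_9 ≅ ℤ_63 (CRT)

Yes, ℤ_7 × ℤ_9 ≅ ℤ_63


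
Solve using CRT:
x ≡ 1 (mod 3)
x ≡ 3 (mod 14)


m₁ = 3, m₂ = 14, gcd = 1, so CRT applies. M = m₁·m₂ = 42
Let M₁ = M/m₁ = 14, M₂ = M/m₂ = 3
Find y₁ ≡ M₁⁻¹ (mod m₁): 14⁻¹ ≡ 2 (mod 3)
Find y₂ ≡ M₂⁻¹ (mod m₂): 3⁻¹ ≡ 5 (mod 14)
x = a₁·M₁·y₁ + a₂·M₂·y₂ = 1·14·2 + 3·3·5 = 73
Reduce mod 42: x ≡ 31
Check: 31 mod 3 = 1 ✓, 31 mod 14 = 3 ✓

x ≡ 31 (mod 42)


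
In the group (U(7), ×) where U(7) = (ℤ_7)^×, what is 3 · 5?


Operation: multiplication mod 7
3 · 5 = (a × b) mod 7 with a = 3, b = 5

3 · 5 = 1


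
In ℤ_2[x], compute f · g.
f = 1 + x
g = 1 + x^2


Expand and collect like terms; reduce coefficients mod 2:
x^0: 1·1 = 1 ≡ 1 (mod 2)
x^1: 1·0 + 1·1 = 1 ≡ 1 (mod 2)
x^2: 1·1 + 1·0 = 1 ≡ 1 (mod 2)
x^3: 1·1 = 1 ≡ 1 (mod 2)
Result: 1 + x + x^2 + x^3

f · g = 1 + x + x^2 + x^3


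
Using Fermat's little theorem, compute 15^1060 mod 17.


Fermat's little theorem: if p is prime and gcd(a,p)=1, then a^(p-1) ≡ 1 (mod p)
p = 17 is prime, gcd(15,17) = 1
Reduce exponent: 1060 mod 16 = 4
So 15^1060 ≡ 15^4 (mod 17)
15^4 mod 17 = 16

15^1060 ≡ 16 (mod 17)


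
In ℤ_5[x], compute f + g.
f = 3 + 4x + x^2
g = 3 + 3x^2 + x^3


Add coefficients mod 5:
x^0: 3 + 3 = 1 (mod 5)
x^1: 4 + 0 = 4 (mod 5)
x^2: 1 + 3 = 4 (mod 5)
x^3: 0 + 1 = 1 (mod 5)
Result: 1 + 4x + 4x^2 + x^3

f + g = 1 + 4x + 4x^2 + x^3


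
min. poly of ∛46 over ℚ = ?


∛46 satisfies x³ - 46 = 0, irreducible over ℚ (no rational root; 46 is not a perfect cube)

Minimal polynomial: x³ - 46


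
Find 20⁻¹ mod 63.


Use the extended Euclidean algorithm to write 1 = 20·s + 63·t; then s mod 63 is the inverse.
Euclidean algorithm:
  20 = 0·63 + 20
  63 = 3·20 + 3
  20 = 6·3 + 2
  3 = 1·2 + 1
  2 = 2·1 + 0
gcd(20,63) = 1
Back-substitution gives: 20·(-22) + 63·(7) = 1
So 20⁻¹ ≡ -22 ≡ 41 (mod 63)
Check: 20 × 41 = 820 ≡ 1 (mod 63) ✓

20⁻¹ ≡ 41 (mod 63)


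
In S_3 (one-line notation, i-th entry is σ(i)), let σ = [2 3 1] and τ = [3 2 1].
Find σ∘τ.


σ∘τ: apply τ first, then σ
1 →τ 3 →σ 1
2 →τ 2 →σ 3
3 →τ 1 →σ 2

σ∘τ = [1 3 2]


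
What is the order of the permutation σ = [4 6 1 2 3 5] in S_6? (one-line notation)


Cycle decomposition: (1 4 2 6 5 3)
Cycle lengths: 6
Order = lcm(6) = 6

ord(σ) = 6


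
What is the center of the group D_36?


Z(G) = {g ∈ G | gx = xg for all x ∈ G}
For even n, Z(D_n) = {e, r^(n/2)}: the 180° rotation r^18 commutes with every reflection and rotation

Z(D_36) = {e, r^18}


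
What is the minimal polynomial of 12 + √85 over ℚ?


Let α = 12 + √85. Then α - 12 = √85, so (α - 12)² = 85, giving α² - 24α + 59 = 0. Degree 2 and α ∉ ℚ, so this is the minimal polynomial.

Minimal polynomial: x² - 24x + 59


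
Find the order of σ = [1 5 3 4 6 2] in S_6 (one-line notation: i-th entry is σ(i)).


Cycle decomposition: (2 5 6)
Cycle lengths: 3
Order = lcm(3) = 3

ord(σ) = 3


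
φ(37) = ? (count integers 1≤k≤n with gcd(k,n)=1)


Factor n: 37 = 37
φ(n) = n · ∏(1 - 1/p) over distinct primes p | n
φ(37) = 37 · (1 - 1/37) = 36

φ(37) = 36


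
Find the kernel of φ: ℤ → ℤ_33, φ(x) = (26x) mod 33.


Kernel = preimage of identity
ker(φ) = {x ∈ ℤ : 26x ≡ 0 (mod 33)}. gcd(26,33) = 1, so 26x ≡ 0 (mod 33) ⟺ x ≡ 0 (mod 33/1 = 33). Hence ker(φ) = 33ℤ

ker(φ) = 33ℤ


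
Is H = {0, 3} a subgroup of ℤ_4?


Subgroup test for H = {0, 3} in (ℤ_4, +):
(1) 0 ∈ H? Yes
(2) Closure: for all a,b ∈ H, (a+b) mod 4 ∈ H? No  [counterexample: 3 + 3 = 2 ∉ H]
(3) Inverses: for all a ∈ H, -a mod 4 ∈ H? No

No, H is not a subgroup of ℤ_4


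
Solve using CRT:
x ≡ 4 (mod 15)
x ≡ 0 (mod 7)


m₁ = 15, m₂ = 7, gcd = 1, so CRT applies. M = m₁·m₂ = 105
Let M₁ = M/m₁ = 7, M₂ = M/m₂ = 15
Find y₁ ≡ M₁⁻¹ (mod m₁): 7⁻¹ ≡ 13 (mod 15)
Find y₂ ≡ M₂⁻¹ (mod m₂): 15⁻¹ ≡ 1 (mod 7)
x = a₁·M₁·y₁ + a₂·M₂·y₂ = 4·7·13 + 0·15·1 = 364
Reduce mod 105: x ≡ 49
Check: 49 mod 15 = 4 ✓, 49 mod 7 = 0 ✓

x ≡ 49 (mod 105)


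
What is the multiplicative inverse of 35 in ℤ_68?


Use the extended Euclidean algorithm to write 1 = 35·s + 68·t; then s mod 68 is the inverse.
Euclidean algorithm:
  35 = 0·68 + 35
  68 = 1·35 + 33
  35 = 1·33 + 2
  33 = 16·2 + 1
  2 = 2·1 + 0
gcd(35,68) = 1
Back-substitution gives: 35·(-33) + 68·(17) = 1
So 35⁻¹ ≡ -33 ≡ 35 (mod 68)
Check: 35 × 35 = 1225 ≡ 1 (mod 68) ✓

35⁻¹ ≡ 35 (mod 68)


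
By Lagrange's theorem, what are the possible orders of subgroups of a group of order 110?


Lagrange's theorem: |H| divides |G|
|G| = 110
Divisors of 110: 1, 2, 5, 10, 11, 22, 55, 110

Possible subgroup orders: {1, 2, 5, 10, 11, 22, 55, 110}


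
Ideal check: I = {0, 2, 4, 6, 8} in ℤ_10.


Check ideal conditions for I = {0, 2, 4, 6, 8} in ℤ_10:
(1) I is an additive subgroup? Yes
(2) For r ∈ ℤ_10 and a ∈ I: r·a ∈ I? Yes

Yes, I is an ideal of ℤ_10


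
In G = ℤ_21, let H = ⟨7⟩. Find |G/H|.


|⟨7⟩| = n / gcd(7, 21) = 21 / 7 = 3
H is normal (ℤ_21 is abelian).
|G/H| = |G| / |H| = 21 / 3 = 7

|G/H| = 7


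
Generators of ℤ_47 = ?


g generates ℤ_n iff gcd(g,n) = 1
Prime factors of 47: 47
Generators are g ∈ {1,...,46} not divisible by any of these primes.
Generators: {1, 2, 3, 4, 5, 6, 7, 8, 9, 10, 11, 12, 13, 14, 15, 16, 17, 18, 19, 20, 21, 22, 23, 24, 25, 26, 27, 28, 29, 30, 31, 32, 33, 34, 35, 36, 37, 38, 39, 40, 41, 42, 43, 44, 45, 46}
Number of generators = φ(47) = 46

Generators of ℤ_47 = {1, 2, 3, 4, 5, 6, 7, 8, 9, 10, 11, 12, 13, 14, 15, 16, 17, 18, 19, 20, 21, 22, 23, 24, 25, 26, 27, 28, 29, 30, 31, 32, 33, 34, 35, 36, 37, 38, 39, 40, 41, 42, 43, 44, 45, 46}


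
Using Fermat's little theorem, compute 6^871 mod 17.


Fermat's little theorem: if p is prime and gcd(a,p)=1, then a^(p-1) ≡ 1 (mod p)
p = 17 is prime, gcd(6,17) = 1
Reduce exponent: 871 mod 16 = 7
So 6^871 ≡ 6^7 (mod 17)
6^7 mod 17 = 14

6^871 ≡ 14 (mod 17)


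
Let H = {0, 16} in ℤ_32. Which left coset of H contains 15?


15 + H = {15 + h (mod 32) : h ∈ H}
15+0=15, 15+16=31

15 + H = {15, 31}


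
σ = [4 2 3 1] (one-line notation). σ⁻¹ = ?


To find σ⁻¹, swap domain and range:
σ(1) = 4 → σ⁻¹(4) = 1
σ(2) = 2 → σ⁻¹(2) = 2
σ(3) = 3 → σ⁻¹(3) = 3
σ(4) = 1 → σ⁻¹(1) = 4

σ⁻¹ = [4 2 3 1]


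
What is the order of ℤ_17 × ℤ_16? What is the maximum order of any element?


|ℤ_17 × ℤ_16| = 17 × 16 = 272
Max element order = lcm(17,16) = 272
Cyclic? Yes (gcd=1)

|ℤ_17×ℤ_16| = 272, max element order = 272


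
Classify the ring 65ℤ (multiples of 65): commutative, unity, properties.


65ℤ is a commutative ring under +,× but has no multiplicative identity (1 ∉ 65ℤ); it has no zero divisors, but without unity it is not an integral domain
Commutative: Yes
Integral domain: No
Has unity: No

65ℤ (multiples of 65): Commutative=Yes, Unity=No


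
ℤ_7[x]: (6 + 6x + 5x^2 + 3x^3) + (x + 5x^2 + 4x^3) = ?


Add coefficients mod 7:
x^0: 6 + 0 = 6 (mod 7)
x^1: 6 + 1 = 0 (mod 7)
x^2: 5 + 5 = 3 (mod 7)
x^3: 3 + 4 = 0 (mod 7)
Result: 6 + 3x^2

f + g = 6 + 3x^2


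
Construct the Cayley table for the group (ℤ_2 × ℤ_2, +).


Elements: {(0,0), (0,1), (1,0), (1,1)}
Operation: componentwise addition mod (2, 2)
Entry (a, b) = ((a₁+b₁) mod 2, (a₂+b₂) mod 2)

Cayley table:
      | (0,0) | (0,1) | (1,0) | (1,1)
(0,0) | (0,0) | (0,1) | (1,0) | (1,1)
(0,1) | (0,1) | (0,0) | (1,1) | (1,0)
(1,0) | (1,0) | (1,1) | (0,0) | (0,1)
(1,1) | (1,1) | (1,0) | (0,1) | (0,0)


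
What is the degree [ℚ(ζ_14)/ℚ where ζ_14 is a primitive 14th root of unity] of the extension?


[ℚ(ζ_n):ℚ] = deg Φ_n(x) = φ(n). Here φ(14) = 6

[ℚ(ζ_14)/ℚ where ζ_14 is a primitive 14th root of unity] = 6


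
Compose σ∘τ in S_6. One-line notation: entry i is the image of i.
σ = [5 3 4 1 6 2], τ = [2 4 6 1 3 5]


σ∘τ: apply τ first, then σ
1 →τ 2 →σ 3
2 →τ 4 →σ 1
3 →τ 6 →σ 2
4 →τ 1 →σ 5
5 →τ 3 →σ 4
6 →τ 5 →σ 6

σ∘τ = [3 1 2 5 4 6]


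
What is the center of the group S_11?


Z(G) = {g ∈ G | gx = xg for all x ∈ G}
S_n is non-abelian for n ≥ 3; Z(S_11) is trivial

Z(S_11) = {e}


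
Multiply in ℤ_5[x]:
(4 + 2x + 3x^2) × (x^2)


Expand and collect like terms; reduce coefficients mod 5:
x^0: 4·0 = 0 ≡ 0 (mod 5)
x^1: 4·0 + 2·0 = 0 ≡ 0 (mod 5)
x^2: 4·1 + 2·0 + 3·0 = 4 ≡ 4 (mod 5)
x^3: 2·1 + 3·0 = 2 ≡ 2 (mod 5)
x^4: 3·1 = 3 ≡ 3 (mod 5)
Result: 4x^2 + 2x^3 + 3x^4

f · g = 4x^2 + 2x^3 + 3x^4


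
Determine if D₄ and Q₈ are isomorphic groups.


Comparing D₄ and Q₈:
D₄ has 5 elements of order 2; Q₈ has only 1

No, D₄ ≇ Q₈


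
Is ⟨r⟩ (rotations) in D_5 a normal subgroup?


H = ⟨r⟩ (rotations) in D_5
The rotation subgroup ⟨r⟩ has index 2 in D_5, so it is normal

Yes, normal subgroup


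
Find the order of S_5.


|S_n| = n! (number of permutations of n symbols)
|S_5| = 5! = 120

|S_5| = 120


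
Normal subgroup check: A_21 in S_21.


H = A_21 in S_21
A_21 has index 2 in S_21, and every subgroup of index 2 is normal

Yes, normal subgroup


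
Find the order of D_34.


|D_n| = 2n (n rotations and n reflections)
|D_34| = 2×34 = 68

|D_34| = 68


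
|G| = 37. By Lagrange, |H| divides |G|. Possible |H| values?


Lagrange's theorem: |H| divides |G|
|G| = 37
Divisors of 37: 1, 37

Possible subgroup orders: {1, 37}


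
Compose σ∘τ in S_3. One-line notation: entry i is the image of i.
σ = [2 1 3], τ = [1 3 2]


σ∘τ: apply τ first, then σ
1 →τ 1 →σ 2
2 →τ 3 →σ 3
3 →τ 2 →σ 1

σ∘τ = [2 3 1]


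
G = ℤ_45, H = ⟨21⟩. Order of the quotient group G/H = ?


|⟨21⟩| = n / gcd(21, 45) = 45 / 3 = 15
H is normal (ℤ_45 is abelian).
|G/H| = |G| / |H| = 45 / 15 = 3

|G/H| = 3


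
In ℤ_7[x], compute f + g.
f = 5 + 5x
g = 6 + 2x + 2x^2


Add coefficients mod 7:
x^0: 5 + 6 = 4 (mod 7)
x^1: 5 + 2 = 0 (mod 7)
x^2: 0 + 2 = 2 (mod 7)
Result: 4 + 2x^2

f + g = 4 + 2x^2


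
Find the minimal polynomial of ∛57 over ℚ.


∛57 satisfies x³ - 57 = 0, irreducible over ℚ (no rational root; 57 is not a perfect cube)

Minimal polynomial: x³ - 57


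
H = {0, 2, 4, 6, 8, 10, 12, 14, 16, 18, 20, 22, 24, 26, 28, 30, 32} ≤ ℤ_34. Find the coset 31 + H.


31 + H = {31 + h (mod 34) : h ∈ H}
31+0=31, 31+2=33, 31+4=1, 31+6=3, 31+8=5, 31+10=7, 31+12=9, 31+14=11, 31+16=13, 31+18=15, 31+20=17, 31+22=19, 31+24=21, 31+26=23, 31+28=25, 31+30=27, 31+32=29
31 + H = {1, 3, 5, 7, 9, 11, 13, 15, 17, 19, 21, 23, 25, 27, 29, 31, 33} = 1 + H

31 + H = {1, 3, 5, 7, 9, 11, 13, 15, 17, 19, 21, 23, 25, 27, 29, 31, 33}


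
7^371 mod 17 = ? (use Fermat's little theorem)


Fermat's little theorem: if p is prime and gcd(a,p)=1, then a^(p-1) ≡ 1 (mod p)
p = 17 is prime, gcd(7,17) = 1
Reduce exponent: 371 mod 16 = 3
So 7^371 ≡ 7^3 (mod 17)
7^3 mod 17 = 3

7^371 ≡ 3 (mod 17)


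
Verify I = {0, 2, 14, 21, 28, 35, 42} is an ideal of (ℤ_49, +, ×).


Check ideal conditions for I = {0, 2, 14, 21, 28, 35, 42} in ℤ_49:
(1) I is an additive subgroup? No
(2) For r ∈ ℤ_49 and a ∈ I: r·a ∈ I? No  [counterexample: r=2, a=2, r·a mod 49 = 4 ∉ I]

No, I is not an ideal of ℤ_49


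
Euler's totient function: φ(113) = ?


Factor n: 113 = 113
φ(n) = n · ∏(1 - 1/p) over distinct primes p | n
φ(113) = 113 · (1 - 1/113) = 112

φ(113) = 112


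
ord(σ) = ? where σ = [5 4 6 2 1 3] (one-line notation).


Cycle decomposition: (1 5) (2 4) (3 6)
Cycle lengths: 2, 2, 2
Order = lcm(2, 2, 2) = 2

ord(σ) = 2


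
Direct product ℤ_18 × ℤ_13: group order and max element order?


|ℤ_18 × ℤ_13| = 18 × 13 = 234
Max element order = lcm(18,13) = 234
Cyclic? Yes (gcd=1)

|ℤ_18×ℤ_13| = 234, max element order = 234


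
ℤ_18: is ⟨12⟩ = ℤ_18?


g generates ℤ_n iff gcd(g, n) = 1
gcd(12, 18) = 6
Since gcd = 6 ≠ 1, ⟨12⟩ has order 3 < 18, so 12 is not a generator.

No, 12 does not generate ℤ_18


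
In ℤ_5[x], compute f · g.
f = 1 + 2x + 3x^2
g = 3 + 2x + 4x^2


Expand and collect like terms; reduce coefficients mod 5:
x^0: 1·3 = 3 ≡ 3 (mod 5)
x^1: 1·2 + 2·3 = 8 ≡ 3 (mod 5)
x^2: 1·4 + 2·2 + 3·3 = 17 ≡ 2 (mod 5)
x^3: 2·4 + 3·2 = 14 ≡ 4 (mod 5)
x^4: 3·4 = 12 ≡ 2 (mod 5)
Result: 3 + 3x + 2x^2 + 4x^3 + 2x^4

f · g = 3 + 3x + 2x^2 + 4x^3 + 2x^4


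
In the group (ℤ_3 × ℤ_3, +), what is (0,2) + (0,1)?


Operation: componentwise addition mod (3, 3)
(0,2) + (0,1) = ((a₁+b₁) mod 3, (a₂+b₂) mod 3) with a = (0,2), b = (0,1)

(0,2) + (0,1) = (0,0)


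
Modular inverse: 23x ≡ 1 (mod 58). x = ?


Use the extended Euclidean algorithm to write 1 = 23·s + 58·t; then s mod 58 is the inverse.
Euclidean algorithm:
  23 = 0·58 + 23
  58 = 2·23 + 12
  23 = 1·12 + 11
  12 = 1·11 + 1
  11 = 11·1 + 0
gcd(23,58) = 1
Back-substitution gives: 23·(-5) + 58·(2) = 1
So 23⁻¹ ≡ -5 ≡ 53 (mod 58)
Check: 23 × 53 = 1219 ≡ 1 (mod 58) ✓

23⁻¹ ≡ 53 (mod 58)


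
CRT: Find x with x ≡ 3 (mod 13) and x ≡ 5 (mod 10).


m₁ = 13, m₂ = 10, gcd = 1, so CRT applies. M = m₁·m₂ = 130
Let M₁ = M/m₁ = 10, M₂ = M/m₂ = 13
Find y₁ ≡ M₁⁻¹ (mod m₁): 10⁻¹ ≡ 4 (mod 13)
Find y₂ ≡ M₂⁻¹ (mod m₂): 13⁻¹ ≡ 7 (mod 10)
x = a₁·M₁·y₁ + a₂·M₂·y₂ = 3·10·4 + 5·13·7 = 575
Reduce mod 130: x ≡ 55
Check: 55 mod 13 = 3 ✓, 55 mod 10 = 5 ✓

x ≡ 55 (mod 130)


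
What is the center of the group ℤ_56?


Z(G) = {g ∈ G | gx = xg for all x ∈ G}
ℤ_56 is abelian, so Z(G) = G

Z(ℤ_56) = ℤ_56


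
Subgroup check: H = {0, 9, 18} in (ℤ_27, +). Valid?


Subgroup test for H = {0, 9, 18} in (ℤ_27, +):
(1) 0 ∈ H? Yes
(2) Closure: for all a,b ∈ H, (a+b) mod 27 ∈ H? Yes
(3) Inverses: for all a ∈ H, -a mod 27 ∈ H? Yes

Yes, H is a subgroup of ℤ_27


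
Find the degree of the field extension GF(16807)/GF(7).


GF(16807) = GF(7^5), so the extension degree is 5

[GF(16807)/GF(7)] = 5
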